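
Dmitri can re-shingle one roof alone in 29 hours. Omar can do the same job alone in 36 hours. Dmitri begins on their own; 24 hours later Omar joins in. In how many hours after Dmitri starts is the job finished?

348/13 hours

In the first 24 hours Dmitri alone does 24/29 of the job, leaving 5/29.
Once everyone is working, combined rate: 1/29 + 1/36 = (36 + 29)/1044 = 65/1044 per hour.
Remaining 5/29 at 65/1044 per hour takes 36/13 hours.
Total from the start = 24 + 36/13 = 348/13 hours.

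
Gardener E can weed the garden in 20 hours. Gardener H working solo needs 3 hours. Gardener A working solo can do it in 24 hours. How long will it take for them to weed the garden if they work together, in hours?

40/17 hours

Combined rate: 1/20 + 1/3 + 1/24 = (6 + 40 + 5)/120 = 51/120 = 17/40 per hour.
Time = 1 ÷ (17/40) = 40/17 hours.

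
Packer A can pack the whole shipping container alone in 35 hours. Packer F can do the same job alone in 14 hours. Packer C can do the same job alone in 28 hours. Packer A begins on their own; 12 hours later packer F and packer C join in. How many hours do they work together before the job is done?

92/19 hours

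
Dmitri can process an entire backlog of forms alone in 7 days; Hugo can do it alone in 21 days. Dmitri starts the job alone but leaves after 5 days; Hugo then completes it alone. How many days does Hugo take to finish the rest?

6 days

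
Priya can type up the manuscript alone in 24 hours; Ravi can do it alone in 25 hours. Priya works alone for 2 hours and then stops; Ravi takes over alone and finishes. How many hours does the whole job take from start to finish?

299/12 hours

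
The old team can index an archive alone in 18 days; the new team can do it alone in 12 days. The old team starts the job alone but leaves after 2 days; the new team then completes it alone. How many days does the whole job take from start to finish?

In 2 days the old team does 2/18 = 1/9 of the job, leaving 8/9.
The new team works at 1/12 per day, so finishing takes 8/9 ÷ 1/12 = 32/3 days.
Total time = 2 + 32/3 = 38/3 days.

38/3 days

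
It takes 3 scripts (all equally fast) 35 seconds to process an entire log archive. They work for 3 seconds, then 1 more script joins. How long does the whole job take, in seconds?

27 seconds

One script does 1/105 of the job per second.
After 3 seconds with 3 scripts, 3/35 is done (32/35 left).
With 4 scripts the rate is 4/105, so the rest takes 32/35 ÷ 4/105 = 24 seconds.
Total = 3 + 24 = 27 seconds.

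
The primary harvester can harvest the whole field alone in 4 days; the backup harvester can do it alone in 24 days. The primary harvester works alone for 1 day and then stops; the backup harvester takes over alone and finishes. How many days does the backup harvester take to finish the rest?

18 days

In 1 day the primary harvester does 1/4 of the job, leaving 3/4.
The backup harvester works at 1/24 per day, so finishing takes 3/4 ÷ 1/24 = 18 days.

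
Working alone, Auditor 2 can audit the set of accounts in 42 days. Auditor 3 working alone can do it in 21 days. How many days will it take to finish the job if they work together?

Combined rate: 1/42 + 1/21 = (1 + 2)/42 = 3/42 = 1/14 per day.
Time = 1 ÷ (1/14) = 14 days.

14 days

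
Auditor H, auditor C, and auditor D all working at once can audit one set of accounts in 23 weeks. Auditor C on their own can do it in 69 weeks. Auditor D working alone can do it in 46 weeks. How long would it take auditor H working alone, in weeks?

138 weeks

Combined rate is 1/23 per week.
Known contribution: 1/69 + 1/46 = (2 + 3)/138 = 5/138 per week.
So auditor H's rate is 1/23 − 5/138 = 1/138, meaning 138 weeks alone.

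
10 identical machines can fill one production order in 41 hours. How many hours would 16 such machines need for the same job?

205/8 hours

Total work is 10·41 = 410 machine-hours.
With 16 machines: 410/16 = 205/8 hours.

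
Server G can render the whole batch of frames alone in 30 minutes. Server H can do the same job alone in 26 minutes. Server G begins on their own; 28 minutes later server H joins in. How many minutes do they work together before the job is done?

13/14 minutes

In the first 28 minutes server G alone does 28/30 = 14/15 of the job, leaving 1/15.
Once everyone is working, combined rate: 1/30 + 1/26 = (13 + 15)/390 = 28/390 = 14/195 per minute.
Remaining 1/15 at 14/195 per minute takes 13/14 minutes.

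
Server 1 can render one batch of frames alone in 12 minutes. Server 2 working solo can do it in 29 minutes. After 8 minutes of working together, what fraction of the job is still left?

Combined rate: 1/12 + 1/29 = (29 + 12)/348 = 41/348 per minute.
In 8 minutes they complete 8·41/348 = 82/87 of the job.
So 5/87 remains.

5/87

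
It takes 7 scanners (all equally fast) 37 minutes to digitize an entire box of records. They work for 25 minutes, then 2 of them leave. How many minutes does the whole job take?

209/5 minutes

One scanner does 1/259 of the job per minute.
After 25 minutes with 7 scanners, 25/37 is done (12/37 left).
With 5 scanners the rate is 5/259, so the rest takes 12/37 ÷ 5/259 = 84/5 minutes.
Total = 25 + 84/5 = 209/5 minutes.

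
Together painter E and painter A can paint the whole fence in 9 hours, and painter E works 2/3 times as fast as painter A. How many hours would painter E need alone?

45/2 hours

Let painter A's rate be r; then painter E's rate is (2/3)r, so together (2/3 + 1)r = (5/3)r = 1/9.
Thus r = 1/15 per hour.
Painter A alone: 15 hours; painter E alone: 45/2 hours.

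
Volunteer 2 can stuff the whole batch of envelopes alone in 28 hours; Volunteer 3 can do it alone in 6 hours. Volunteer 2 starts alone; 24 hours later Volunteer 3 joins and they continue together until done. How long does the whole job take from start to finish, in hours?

In 24 hours Volunteer 2 does 24/28 = 6/7 of the job, leaving 1/7.
Volunteer 2 and Volunteer 3 together work at 17/84 per hour, so finishing takes 1/7 ÷ 17/84 = 12/17 hours.
Total time = 24 + 12/17 = 420/17 hours.

420/17 hours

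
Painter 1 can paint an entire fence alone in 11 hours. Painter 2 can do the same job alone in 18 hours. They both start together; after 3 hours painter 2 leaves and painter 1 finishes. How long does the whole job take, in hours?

55/6 hours

In the first 3 hours the combined rate is 29/198, so 29/66 of the job is done, leaving 37/66.
After painter 2 leaves the rate is 1/11 per hour; the remaining 37/66 takes 37/6 hours.
Total = 3 + 37/6 = 55/6 hours.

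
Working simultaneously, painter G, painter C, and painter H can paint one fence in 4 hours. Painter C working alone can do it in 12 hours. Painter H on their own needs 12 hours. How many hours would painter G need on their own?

12 hours

Combined rate is 1/4 per hour.
Known contribution: 1/12 + 1/12 = (1 + 1)/12 = 2/12 = 1/6 per hour.
So painter G's rate is 1/4 − 1/6 = 1/12, meaning 12 hours alone.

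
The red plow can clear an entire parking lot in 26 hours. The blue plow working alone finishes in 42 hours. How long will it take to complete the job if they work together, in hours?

273/17 hours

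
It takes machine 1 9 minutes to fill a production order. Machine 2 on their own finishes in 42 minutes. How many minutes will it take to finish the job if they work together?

Combined rate: 1/9 + 1/42 = (14 + 3)/126 = 17/126 per minute.
Time = 1 ÷ (17/126) = 126/17 minutes.

126/17 minutes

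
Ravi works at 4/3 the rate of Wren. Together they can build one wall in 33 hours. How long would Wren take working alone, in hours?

Let Wren's rate be r; then Ravi's rate is (4/3)r, so together (4/3 + 1)r = (7/3)r = 1/33.
Thus r = 1/77 per hour.
Wren alone: 77 hours; Ravi alone: 231/4 hours.

77 hours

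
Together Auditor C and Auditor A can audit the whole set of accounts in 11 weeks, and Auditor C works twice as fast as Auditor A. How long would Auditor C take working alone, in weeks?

Let Auditor A's rate be r; then Auditor C's rate is 2r, so together (2 + 1)r = 3r = 1/11.
Thus r = 1/33 per week.
Auditor A alone: 33 weeks; Auditor C alone: 33/2 weeks.

33/2 weeks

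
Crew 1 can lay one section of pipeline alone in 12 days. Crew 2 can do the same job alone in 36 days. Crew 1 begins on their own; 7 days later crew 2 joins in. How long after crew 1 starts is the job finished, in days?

In the first 7 days crew 1 alone does 7/12 of the job, leaving 5/12.
Once everyone is working, combined rate: 1/12 + 1/36 = (3 + 1)/36 = 4/36 = 1/9 per day.
Remaining 5/12 at 1/9 per day takes 15/4 days.
Total from the start = 7 + 15/4 = 43/4 days.

43/4 days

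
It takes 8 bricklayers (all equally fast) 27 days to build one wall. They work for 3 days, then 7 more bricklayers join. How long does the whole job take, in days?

79/5 days

One bricklayer does 1/216 of the job per day.
After 3 days with 8 bricklayers, 1/9 is done (8/9 left).
With 15 bricklayers the rate is 15/216 = 5/72, so the rest takes 8/9 ÷ 5/72 = 64/5 days.
Total = 3 + 64/5 = 79/5 days.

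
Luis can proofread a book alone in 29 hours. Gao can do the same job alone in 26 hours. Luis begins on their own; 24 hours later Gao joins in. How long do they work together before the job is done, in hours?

In the first 24 hours Luis alone does 24/29 of the job, leaving 5/29.
Once everyone is working, combined rate: 1/29 + 1/26 = (26 + 29)/754 = 55/754 per hour.
Remaining 5/29 at 55/754 per hour takes 26/11 hours.

26/11 hours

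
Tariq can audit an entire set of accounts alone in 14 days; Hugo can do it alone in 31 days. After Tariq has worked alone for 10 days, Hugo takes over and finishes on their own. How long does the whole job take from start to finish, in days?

132/7 days

In 10 days Tariq does 10/14 = 5/7 of the job, leaving 2/7.
Hugo works at 1/31 per day, so finishing takes 2/7 ÷ 1/31 = 62/7 days.
Total time = 10 + 62/7 = 132/7 days.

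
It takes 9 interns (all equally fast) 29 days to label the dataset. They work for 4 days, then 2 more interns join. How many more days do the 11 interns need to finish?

One intern does 1/261 of the job per day.
After 4 days with 9 interns, 4/29 is done (25/29 left).
With 11 interns the rate is 11/261, so the rest takes 25/29 ÷ 11/261 = 225/11 days.

225/11 days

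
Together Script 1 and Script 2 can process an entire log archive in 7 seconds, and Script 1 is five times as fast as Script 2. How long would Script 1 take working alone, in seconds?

42/5 seconds

Let Script 2's rate be r; then Script 1's rate is 5r, so together (5 + 1)r = 6r = 1/7.
Thus r = 1/42 per second.
Script 2 alone: 42 seconds; Script 1 alone: 42/5 seconds.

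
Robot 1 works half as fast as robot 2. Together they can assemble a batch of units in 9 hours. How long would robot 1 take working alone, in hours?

Let robot 2's rate be r; then robot 1's rate is (1/2)r, so together (1/2 + 1)r = (3/2)r = 1/9.
Thus r = 2/27 per hour.
Robot 2 alone: 27/2 hours; robot 1 alone: 27 hours.

27 hours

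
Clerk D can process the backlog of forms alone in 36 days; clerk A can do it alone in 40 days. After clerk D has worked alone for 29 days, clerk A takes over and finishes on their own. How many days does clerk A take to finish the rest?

70/9 days

In 29 days clerk D does 29/36 of the job, leaving 7/36.
Clerk A works at 1/40 per day, so finishing takes 7/36 ÷ 1/40 = 70/9 days.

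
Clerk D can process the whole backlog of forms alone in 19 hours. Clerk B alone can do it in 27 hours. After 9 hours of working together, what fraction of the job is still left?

11/57

Combined rate: 1/19 + 1/27 = (27 + 19)/513 = 46/513 per hour.
In 9 hours they complete 9·46/513 = 46/57 of the job.
So 11/57 remains.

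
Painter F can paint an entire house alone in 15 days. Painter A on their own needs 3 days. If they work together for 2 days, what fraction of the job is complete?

4/5

Combined rate: 1/15 + 1/3 = (1 + 5)/15 = 6/15 = 2/5 per day.
In 2 days they complete 2·2/5 = 4/5 of the job.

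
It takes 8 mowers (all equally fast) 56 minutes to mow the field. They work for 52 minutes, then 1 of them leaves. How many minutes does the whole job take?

396/7 minutes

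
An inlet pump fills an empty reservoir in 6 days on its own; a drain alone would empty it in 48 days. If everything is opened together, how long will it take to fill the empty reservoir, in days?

Net rate = 1/6 − 1/48 = (8 − 1)/48 = 7/48 per day.
Filling time = 1 ÷ (7/48) = 48/7 days.

48/7 days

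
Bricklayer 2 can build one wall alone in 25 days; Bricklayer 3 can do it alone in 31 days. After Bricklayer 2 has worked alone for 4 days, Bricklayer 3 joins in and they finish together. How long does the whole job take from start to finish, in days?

In 4 days Bricklayer 2 does 4/25 of the job, leaving 21/25.
Bricklayer 2 and Bricklayer 3 together work at 56/775 per day, so finishing takes 21/25 ÷ 56/775 = 93/8 days.
Total time = 4 + 93/8 = 125/8 days.

125/8 days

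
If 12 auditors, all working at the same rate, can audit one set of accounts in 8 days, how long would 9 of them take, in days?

32/3 days

Total work is 12·8 = 96 auditor-days.
With 9 auditors: 96/9 = 32/3 days.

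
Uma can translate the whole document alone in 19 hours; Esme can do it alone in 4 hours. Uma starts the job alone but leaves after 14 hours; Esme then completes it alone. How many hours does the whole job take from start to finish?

286/19 hours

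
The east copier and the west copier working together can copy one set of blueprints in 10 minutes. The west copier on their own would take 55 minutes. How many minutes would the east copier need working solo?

110/9 minutes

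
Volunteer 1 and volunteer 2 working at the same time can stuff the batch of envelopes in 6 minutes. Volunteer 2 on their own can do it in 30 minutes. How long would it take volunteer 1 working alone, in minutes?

Combined rate is 1/6 per minute.
Known contribution: 1/30 per minute.
So volunteer 1's rate is 1/6 − 1/30 = 2/15, meaning 15/2 minutes alone.

15/2 minutes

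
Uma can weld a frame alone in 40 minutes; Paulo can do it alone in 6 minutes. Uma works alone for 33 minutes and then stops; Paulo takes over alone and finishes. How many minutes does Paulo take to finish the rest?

21/20 minutes

In 33 minutes Uma does 33/40 of the job, leaving 7/40.
Paulo works at 1/6 per minute, so finishing takes 7/40 ÷ 1/6 = 21/20 minutes.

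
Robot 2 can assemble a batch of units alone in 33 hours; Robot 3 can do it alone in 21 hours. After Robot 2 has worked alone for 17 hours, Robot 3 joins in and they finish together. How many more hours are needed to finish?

56/9 hours

In 17 hours Robot 2 does 17/33 of the job, leaving 16/33.
Robot 2 and Robot 3 together work at 6/77 per hour, so finishing takes 16/33 ÷ 6/77 = 56/9 hours.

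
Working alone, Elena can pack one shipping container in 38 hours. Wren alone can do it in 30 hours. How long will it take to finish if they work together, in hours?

285/17 hours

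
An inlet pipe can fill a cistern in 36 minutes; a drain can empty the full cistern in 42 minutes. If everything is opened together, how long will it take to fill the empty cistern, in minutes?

Net rate = 1/36 − 1/42 = (7 − 6)/252 = 1/252 per minute.
Filling time = 1 ÷ (1/252) = 252 minutes.

252 minutes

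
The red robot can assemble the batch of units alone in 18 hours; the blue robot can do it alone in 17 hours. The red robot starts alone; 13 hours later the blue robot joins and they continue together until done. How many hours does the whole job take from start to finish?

108/7 hours

In 13 hours the red robot does 13/18 of the job, leaving 5/18.
The red robot and the blue robot together work at 35/306 per hour, so finishing takes 5/18 ÷ 35/306 = 17/7 hours.
Total time = 13 + 17/7 = 108/7 hours.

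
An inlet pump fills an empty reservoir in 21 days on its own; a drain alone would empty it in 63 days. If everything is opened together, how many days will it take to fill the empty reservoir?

Net rate = 1/21 − 1/63 = (3 − 1)/63 = 2/63 per day.
Filling time = 1 ÷ (2/63) = 63/2 days.

63/2 days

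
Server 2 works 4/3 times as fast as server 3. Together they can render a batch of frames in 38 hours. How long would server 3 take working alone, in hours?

Let server 3's rate be r; then server 2's rate is (4/3)r, so together (4/3 + 1)r = (7/3)r = 1/38.
Thus r = 3/266 per hour.
Server 3 alone: 266/3 hours; server 2 alone: 133/2 hours.

266/3 hours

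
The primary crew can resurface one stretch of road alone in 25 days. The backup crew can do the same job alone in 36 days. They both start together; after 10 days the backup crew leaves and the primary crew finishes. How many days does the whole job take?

325/18 days

In the first 10 days the combined rate is 61/900, so 61/90 of the job is done, leaving 29/90.
After the backup crew leaves the rate is 1/25 per day; the remaining 29/90 takes 145/18 days.
Total = 10 + 145/18 = 325/18 days.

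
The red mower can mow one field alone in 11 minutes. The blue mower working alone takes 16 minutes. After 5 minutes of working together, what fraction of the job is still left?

Combined rate: 1/11 + 1/16 = (16 + 11)/176 = 27/176 per minute.
In 5 minutes they complete 5·27/176 = 135/176 of the job.
So 41/176 remains.

41/176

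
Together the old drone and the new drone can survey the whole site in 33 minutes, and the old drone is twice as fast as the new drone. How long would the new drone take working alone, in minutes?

99 minutes

Let the new drone's rate be r; then the old drone's rate is 2r, so together (2 + 1)r = 3r = 1/33.
Thus r = 1/99 per minute.
The new drone alone: 99 minutes; the old drone alone: 99/2 minutes.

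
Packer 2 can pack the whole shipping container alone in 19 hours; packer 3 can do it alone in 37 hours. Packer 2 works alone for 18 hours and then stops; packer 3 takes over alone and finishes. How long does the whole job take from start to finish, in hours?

379/19 hours

In 18 hours packer 2 does 18/19 of the job, leaving 1/19.
Packer 3 works at 1/37 per hour, so finishing takes 1/19 ÷ 1/37 = 37/19 hours.
Total time = 18 + 37/19 = 379/19 hours.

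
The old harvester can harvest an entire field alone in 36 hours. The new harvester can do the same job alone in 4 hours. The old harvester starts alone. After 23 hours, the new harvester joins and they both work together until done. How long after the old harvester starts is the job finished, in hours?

In the first 23 hours the old harvester alone does 23/36 of the job, leaving 13/36.
Once everyone is working, combined rate: 1/36 + 1/4 = (1 + 9)/36 = 10/36 = 5/18 per hour.
Remaining 13/36 at 5/18 per hour takes 13/10 hours.
Total from the start = 23 + 13/10 = 243/10 hours.

243/10 hours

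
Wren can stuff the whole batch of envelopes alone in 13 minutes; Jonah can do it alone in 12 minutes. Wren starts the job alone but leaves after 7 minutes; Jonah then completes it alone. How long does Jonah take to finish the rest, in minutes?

72/13 minutes

In 7 minutes Wren does 7/13 of the job, leaving 6/13.
Jonah works at 1/12 per minute, so finishing takes 6/13 ÷ 1/12 = 72/13 minutes.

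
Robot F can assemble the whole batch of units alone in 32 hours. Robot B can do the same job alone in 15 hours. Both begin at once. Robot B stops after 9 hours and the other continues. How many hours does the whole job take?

In the first 9 hours the combined rate is 47/480, so 141/160 of the job is done, leaving 19/160.
After robot B leaves the rate is 1/32 per hour; the remaining 19/160 takes 19/5 hours.
Total = 9 + 19/5 = 64/5 hours.

64/5 hours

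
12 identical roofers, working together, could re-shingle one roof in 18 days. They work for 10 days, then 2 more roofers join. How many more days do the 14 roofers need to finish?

One roofer does 1/216 of the job per day.
After 10 days with 12 roofers, 5/9 is done (4/9 left).
With 14 roofers the rate is 14/216 = 7/108, so the rest takes 4/9 ÷ 7/108 = 48/7 days.

48/7 days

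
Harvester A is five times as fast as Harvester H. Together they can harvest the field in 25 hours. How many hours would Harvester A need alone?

Let Harvester H's rate be r; then Harvester A's rate is 5r, so together (5 + 1)r = 6r = 1/25.
Thus r = 1/150 per hour.
Harvester H alone: 150 hours; Harvester A alone: 30 hours.

30 hours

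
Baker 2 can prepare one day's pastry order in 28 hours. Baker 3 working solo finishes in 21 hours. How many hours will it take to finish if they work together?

With two workers the combined time is the product over the sum: 28·21/(28+21) = 588/49 = 12 hours.

12 hours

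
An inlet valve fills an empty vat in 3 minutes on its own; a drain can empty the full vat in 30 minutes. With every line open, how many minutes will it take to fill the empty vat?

10/3 minutes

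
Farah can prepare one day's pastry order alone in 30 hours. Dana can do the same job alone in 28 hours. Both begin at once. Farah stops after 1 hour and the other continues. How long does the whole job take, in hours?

406/15 hours

In the first 1 hour the combined rate is 29/420, so 29/420 of the job is done, leaving 391/420.
After Farah leaves the rate is 1/28 per hour; the remaining 391/420 takes 391/15 hours.
Total = 1 + 391/15 = 406/15 hours.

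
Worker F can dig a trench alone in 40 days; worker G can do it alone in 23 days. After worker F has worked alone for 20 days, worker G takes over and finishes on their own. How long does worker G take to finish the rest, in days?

In 20 days worker F does 20/40 = 1/2 of the job, leaving 1/2.
Worker G works at 1/23 per day, so finishing takes 1/2 ÷ 1/23 = 23/2 days.

23/2 days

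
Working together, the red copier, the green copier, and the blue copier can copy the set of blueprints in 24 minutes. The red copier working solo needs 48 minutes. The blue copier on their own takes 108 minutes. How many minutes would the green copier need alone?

Combined rate is 1/24 per minute.
Known contribution: 1/48 + 1/108 = (9 + 4)/432 = 13/432 per minute.
So the green copier's rate is 1/24 − 13/432 = 5/432, meaning 432/5 minutes alone.

432/5 minutes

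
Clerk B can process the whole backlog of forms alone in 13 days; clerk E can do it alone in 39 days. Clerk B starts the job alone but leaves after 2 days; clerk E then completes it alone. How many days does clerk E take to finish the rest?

In 2 days clerk B does 2/13 of the job, leaving 11/13.
Clerk E works at 1/39 per day, so finishing takes 11/13 ÷ 1/39 = 33 days.

33 days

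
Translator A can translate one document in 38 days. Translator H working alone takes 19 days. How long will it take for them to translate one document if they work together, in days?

38/3 days

With two workers the combined time is the product over the sum: 38·19/(38+19) = 722/57 = 38/3 days.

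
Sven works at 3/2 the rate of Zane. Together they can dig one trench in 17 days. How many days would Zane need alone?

Let Zane's rate be r; then Sven's rate is (3/2)r, so together (3/2 + 1)r = (5/2)r = 1/17.
Thus r = 2/85 per day.
Zane alone: 85/2 days; Sven alone: 85/3 days.

85/2 days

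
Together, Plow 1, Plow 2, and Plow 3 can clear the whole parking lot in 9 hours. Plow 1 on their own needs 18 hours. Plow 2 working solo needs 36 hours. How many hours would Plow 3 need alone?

36 hours

Combined rate is 1/9 per hour.
Known contribution: 1/18 + 1/36 = (2 + 1)/36 = 3/36 = 1/12 per hour.
So Plow 3's rate is 1/9 − 1/12 = 1/36, meaning 36 hours alone.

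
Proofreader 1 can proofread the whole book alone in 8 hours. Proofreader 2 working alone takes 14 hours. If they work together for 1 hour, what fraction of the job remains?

45/56

Combined rate: 1/8 + 1/14 = (7 + 4)/56 = 11/56 per hour.
In 1 hour they complete 1·11/56 = 11/56 of the job.
So 45/56 remains.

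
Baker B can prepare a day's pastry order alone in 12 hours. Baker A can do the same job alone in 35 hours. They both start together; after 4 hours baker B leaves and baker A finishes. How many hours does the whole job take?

70/3 hours

In the first 4 hours the combined rate is 47/420, so 47/105 of the job is done, leaving 58/105.
After baker B leaves the rate is 1/35 per hour; the remaining 58/105 takes 58/3 hours.
Total = 4 + 58/3 = 70/3 hours.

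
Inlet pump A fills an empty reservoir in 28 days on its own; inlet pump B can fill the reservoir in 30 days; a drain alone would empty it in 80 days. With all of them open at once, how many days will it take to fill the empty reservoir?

Net rate = 1/28 + 1/30 − 1/80 = (60 + 56 − 21)/1680 = 95/1680 = 19/336 per day.
Filling time = 1 ÷ (19/336) = 336/19 days.

336/19 days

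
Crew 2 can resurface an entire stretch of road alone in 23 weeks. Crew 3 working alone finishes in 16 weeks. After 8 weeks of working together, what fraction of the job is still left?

7/46

Combined rate: 1/23 + 1/16 = (16 + 23)/368 = 39/368 per week.
In 8 weeks they complete 8·39/368 = 39/46 of the job.
So 7/46 remains.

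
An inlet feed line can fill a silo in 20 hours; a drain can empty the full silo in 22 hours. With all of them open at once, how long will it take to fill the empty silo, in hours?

220 hours

Net rate = 1/20 − 1/22 = (11 − 10)/220 = 1/220 per hour.
Filling time = 1 ÷ (1/220) = 220 hours.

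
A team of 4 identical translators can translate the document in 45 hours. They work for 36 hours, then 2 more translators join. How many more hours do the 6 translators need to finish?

6 hours

One translator does 1/180 of the job per hour.
After 36 hours with 4 translators, 4/5 is done (1/5 left).
With 6 translators the rate is 6/180 = 1/30, so the rest takes 1/5 ÷ 1/30 = 6 hours.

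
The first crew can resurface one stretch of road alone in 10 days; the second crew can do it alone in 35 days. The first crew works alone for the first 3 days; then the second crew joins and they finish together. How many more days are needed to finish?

49/9 days

In 3 days the first crew does 3/10 of the job, leaving 7/10.
The first crew and the second crew together work at 9/70 per day, so finishing takes 7/10 ÷ 9/70 = 49/9 days.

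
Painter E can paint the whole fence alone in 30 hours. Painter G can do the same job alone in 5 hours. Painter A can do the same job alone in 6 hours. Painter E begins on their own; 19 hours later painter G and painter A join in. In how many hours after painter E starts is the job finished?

239/12 hours

In the first 19 hours painter E alone does 19/30 of the job, leaving 11/30.
Once everyone is working, combined rate: 1/30 + 1/5 + 1/6 = (1 + 6 + 5)/30 = 12/30 = 2/5 per hour.
Remaining 11/30 at 2/5 per hour takes 11/12 hours.
Total from the start = 19 + 11/12 = 239/12 hours.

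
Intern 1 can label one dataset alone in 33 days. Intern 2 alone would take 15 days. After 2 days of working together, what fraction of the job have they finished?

Combined rate: 1/33 + 1/15 = (5 + 11)/165 = 16/165 per day.
In 2 days they complete 2·16/165 = 32/165 of the job.

32/165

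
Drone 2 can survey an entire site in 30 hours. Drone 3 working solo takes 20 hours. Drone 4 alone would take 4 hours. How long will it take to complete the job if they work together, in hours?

Combined rate: 1/30 + 1/20 + 1/4 = (2 + 3 + 15)/60 = 20/60 = 1/3 per hour.
Time = 1 ÷ (1/3) = 3 hours.

3 hours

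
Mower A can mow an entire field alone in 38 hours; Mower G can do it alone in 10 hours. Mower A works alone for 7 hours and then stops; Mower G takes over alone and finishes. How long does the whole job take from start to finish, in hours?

288/19 hours

In 7 hours Mower A does 7/38 of the job, leaving 31/38.
Mower G works at 1/10 per hour, so finishing takes 31/38 ÷ 1/10 = 155/19 hours.
Total time = 7 + 155/19 = 288/19 hours.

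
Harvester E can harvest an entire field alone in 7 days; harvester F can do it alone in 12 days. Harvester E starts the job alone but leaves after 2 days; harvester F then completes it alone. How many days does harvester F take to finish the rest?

In 2 days harvester E does 2/7 of the job, leaving 5/7.
Harvester F works at 1/12 per day, so finishing takes 5/7 ÷ 1/12 = 60/7 days.

60/7 days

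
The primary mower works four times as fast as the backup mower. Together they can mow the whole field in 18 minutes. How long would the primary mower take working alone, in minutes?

45/2 minutes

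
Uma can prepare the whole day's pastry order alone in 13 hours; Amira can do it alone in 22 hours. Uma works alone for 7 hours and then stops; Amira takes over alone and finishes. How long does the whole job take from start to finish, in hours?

223/13 hours

In 7 hours Uma does 7/13 of the job, leaving 6/13.
Amira works at 1/22 per hour, so finishing takes 6/13 ÷ 1/22 = 132/13 hours.
Total time = 7 + 132/13 = 223/13 hours.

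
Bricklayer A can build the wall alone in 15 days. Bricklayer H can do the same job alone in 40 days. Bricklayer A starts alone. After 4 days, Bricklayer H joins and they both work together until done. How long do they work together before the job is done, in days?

8 days

In the first 4 days Bricklayer A alone does 4/15 of the job, leaving 11/15.
Once everyone is working, combined rate: 1/15 + 1/40 = (8 + 3)/120 = 11/120 per day.
Remaining 11/15 at 11/120 per day takes 8 days.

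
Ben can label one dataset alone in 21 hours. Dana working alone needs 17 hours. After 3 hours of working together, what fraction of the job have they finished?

38/119

Combined rate: 1/21 + 1/17 = (17 + 21)/357 = 38/357 per hour.
In 3 hours they complete 3·38/357 = 38/119 of the job.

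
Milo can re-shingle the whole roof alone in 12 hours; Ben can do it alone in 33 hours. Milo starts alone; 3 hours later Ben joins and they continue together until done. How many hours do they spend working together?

33/5 hours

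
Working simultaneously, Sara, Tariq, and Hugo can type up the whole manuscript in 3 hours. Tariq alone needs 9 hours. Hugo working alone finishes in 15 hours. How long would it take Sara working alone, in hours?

45/7 hours

Combined rate is 1/3 per hour.
Known contribution: 1/9 + 1/15 = (5 + 3)/45 = 8/45 per hour.
So Sara's rate is 1/3 − 8/45 = 7/45, meaning 45/7 hours alone.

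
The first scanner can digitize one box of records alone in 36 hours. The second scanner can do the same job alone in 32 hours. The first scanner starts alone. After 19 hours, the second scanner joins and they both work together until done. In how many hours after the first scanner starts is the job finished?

In the first 19 hours the first scanner alone does 19/36 of the job, leaving 17/36.
Once everyone is working, combined rate: 1/36 + 1/32 = (8 + 9)/288 = 17/288 per hour.
Remaining 17/36 at 17/288 per hour takes 8 hours.
Total from the start = 19 + 8 = 27 hours.

27 hours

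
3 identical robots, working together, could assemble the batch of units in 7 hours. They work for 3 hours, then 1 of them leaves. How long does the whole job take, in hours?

9 hours

One robot does 1/21 of the job per hour.
After 3 hours with 3 robots, 3/7 is done (4/7 left).
With 2 robots the rate is 2/21, so the rest takes 4/7 ÷ 2/21 = 6 hours.
Total = 3 + 6 = 9 hours.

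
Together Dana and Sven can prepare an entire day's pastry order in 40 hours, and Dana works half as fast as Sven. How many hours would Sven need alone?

60 hours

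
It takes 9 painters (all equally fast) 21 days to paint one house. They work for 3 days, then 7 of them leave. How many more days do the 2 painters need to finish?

81 days

One painter does 1/189 of the job per day.
After 3 days with 9 painters, 1/7 is done (6/7 left).
With 2 painters the rate is 2/189, so the rest takes 6/7 ÷ 2/189 = 81 days.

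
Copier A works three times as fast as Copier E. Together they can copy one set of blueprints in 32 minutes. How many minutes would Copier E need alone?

Let Copier E's rate be r; then Copier A's rate is 3r, so together (3 + 1)r = 4r = 1/32.
Thus r = 1/128 per minute.
Copier E alone: 128 minutes; Copier A alone: 128/3 minutes.

128 minutes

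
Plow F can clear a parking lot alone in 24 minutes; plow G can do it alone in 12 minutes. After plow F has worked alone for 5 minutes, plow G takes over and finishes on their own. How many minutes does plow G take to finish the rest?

In 5 minutes plow F does 5/24 of the job, leaving 19/24.
Plow G works at 1/12 per minute, so finishing takes 19/24 ÷ 1/12 = 19/2 minutes.

19/2 minutes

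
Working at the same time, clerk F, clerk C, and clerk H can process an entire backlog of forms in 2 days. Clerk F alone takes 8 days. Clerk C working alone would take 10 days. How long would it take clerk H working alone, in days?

40/11 days

Combined rate is 1/2 per day.
Known contribution: 1/8 + 1/10 = (5 + 4)/40 = 9/40 per day.
So clerk H's rate is 1/2 − 9/40 = 11/40, meaning 40/11 days alone.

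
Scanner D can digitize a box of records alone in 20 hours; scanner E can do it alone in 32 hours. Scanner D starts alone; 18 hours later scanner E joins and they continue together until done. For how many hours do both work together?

16/13 hours

In 18 hours scanner D does 18/20 = 9/10 of the job, leaving 1/10.
Scanner D and scanner E together work at 13/160 per hour, so finishing takes 1/10 ÷ 13/160 = 16/13 hours.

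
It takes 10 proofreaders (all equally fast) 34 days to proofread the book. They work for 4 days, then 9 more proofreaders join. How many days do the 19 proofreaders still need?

300/19 days

One proofreader does 1/340 of the job per day.
After 4 days with 10 proofreaders, 2/17 is done (15/17 left).
With 19 proofreaders the rate is 19/340, so the rest takes 15/17 ÷ 19/340 = 300/19 days.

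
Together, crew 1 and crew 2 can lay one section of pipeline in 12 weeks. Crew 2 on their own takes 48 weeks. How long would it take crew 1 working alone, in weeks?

Combined rate is 1/12 per week.
Known contribution: 1/48 per week.
So crew 1's rate is 1/12 − 1/48 = 1/16, meaning 16 weeks alone.

16 weeks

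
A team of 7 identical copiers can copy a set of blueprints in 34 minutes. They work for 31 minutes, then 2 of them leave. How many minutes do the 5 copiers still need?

21/5 minutes

One copier does 1/238 of the job per minute.
After 31 minutes with 7 copiers, 31/34 is done (3/34 left).
With 5 copiers the rate is 5/238, so the rest takes 3/34 ÷ 5/238 = 21/5 minutes.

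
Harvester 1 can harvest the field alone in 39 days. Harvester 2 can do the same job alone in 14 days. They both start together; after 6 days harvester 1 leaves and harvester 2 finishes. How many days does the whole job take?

154/13 days

In the first 6 days the combined rate is 53/546, so 53/91 of the job is done, leaving 38/91.
After harvester 1 leaves the rate is 1/14 per day; the remaining 38/91 takes 76/13 days.
Total = 6 + 76/13 = 154/13 days.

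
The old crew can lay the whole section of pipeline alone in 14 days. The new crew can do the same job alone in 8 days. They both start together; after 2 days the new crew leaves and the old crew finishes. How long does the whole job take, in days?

In the first 2 days the combined rate is 11/56, so 11/28 of the job is done, leaving 17/28.
After the new crew leaves the rate is 1/14 per day; the remaining 17/28 takes 17/2 days.
Total = 2 + 17/2 = 21/2 days.

21/2 days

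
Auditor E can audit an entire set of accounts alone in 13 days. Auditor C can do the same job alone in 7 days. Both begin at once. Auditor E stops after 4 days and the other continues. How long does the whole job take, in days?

63/13 days

In the first 4 days the combined rate is 20/91, so 80/91 of the job is done, leaving 11/91.
After Auditor E leaves the rate is 1/7 per day; the remaining 11/91 takes 11/13 days.
Total = 4 + 11/13 = 63/13 days.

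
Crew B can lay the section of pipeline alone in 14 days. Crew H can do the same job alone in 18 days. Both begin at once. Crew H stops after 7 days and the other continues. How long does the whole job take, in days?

In the first 7 days the combined rate is 8/63, so 8/9 of the job is done, leaving 1/9.
After crew H leaves the rate is 1/14 per day; the remaining 1/9 takes 14/9 days.
Total = 7 + 14/9 = 77/9 days.

77/9 days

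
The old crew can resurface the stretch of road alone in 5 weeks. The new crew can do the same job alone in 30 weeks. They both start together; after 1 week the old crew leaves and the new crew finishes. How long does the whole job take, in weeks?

In the first 1 week the combined rate is 7/30, so 7/30 of the job is done, leaving 23/30.
After the old crew leaves the rate is 1/30 per week; the remaining 23/30 takes 23 weeks.
Total = 1 + 23 = 24 weeks.

24 weeks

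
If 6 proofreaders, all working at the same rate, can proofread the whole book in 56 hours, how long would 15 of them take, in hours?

112/5 hours

Total work is 6·56 = 336 proofreader-hours.
With 15 proofreaders: 336/15 = 112/5 hours.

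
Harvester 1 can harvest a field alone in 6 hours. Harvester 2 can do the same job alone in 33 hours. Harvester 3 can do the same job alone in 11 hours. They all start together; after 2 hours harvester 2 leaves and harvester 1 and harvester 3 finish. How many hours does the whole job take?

In the first 2 hours the combined rate is 19/66, so 19/33 of the job is done, leaving 14/33.
After harvester 2 leaves the rate is 17/66 per hour; the remaining 14/33 takes 28/17 hours.
Total = 2 + 28/17 = 62/17 hours.

62/17 hours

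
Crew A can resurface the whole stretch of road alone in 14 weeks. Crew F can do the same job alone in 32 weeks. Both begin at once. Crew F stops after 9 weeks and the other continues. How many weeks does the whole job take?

161/16 weeks

In the first 9 weeks the combined rate is 23/224, so 207/224 of the job is done, leaving 17/224.
After crew F leaves the rate is 1/14 per week; the remaining 17/224 takes 17/16 weeks.
Total = 9 + 17/16 = 161/16 weeks.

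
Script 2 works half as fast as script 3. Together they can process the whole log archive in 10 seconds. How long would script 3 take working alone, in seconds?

Let script 3's rate be r; then script 2's rate is (1/2)r, so together (1/2 + 1)r = (3/2)r = 1/10.
Thus r = 1/15 per second.
Script 3 alone: 15 seconds; script 2 alone: 30 seconds.

15 seconds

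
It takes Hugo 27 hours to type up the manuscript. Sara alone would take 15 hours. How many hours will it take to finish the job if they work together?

135/14 hours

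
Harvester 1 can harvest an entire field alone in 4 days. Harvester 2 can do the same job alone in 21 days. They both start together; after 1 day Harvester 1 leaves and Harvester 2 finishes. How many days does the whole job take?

In the first 1 day the combined rate is 25/84, so 25/84 of the job is done, leaving 59/84.
After Harvester 1 leaves the rate is 1/21 per day; the remaining 59/84 takes 59/4 days.
Total = 1 + 59/4 = 63/4 days.

63/4 days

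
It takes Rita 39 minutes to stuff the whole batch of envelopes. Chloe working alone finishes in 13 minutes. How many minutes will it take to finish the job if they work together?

With two workers the combined time is the product over the sum: 39·13/(39+13) = 507/52 = 39/4 minutes.

39/4 minutes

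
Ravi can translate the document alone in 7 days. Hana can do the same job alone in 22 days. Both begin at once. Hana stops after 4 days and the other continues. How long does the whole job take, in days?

In the first 4 days the combined rate is 29/154, so 58/77 of the job is done, leaving 19/77.
After Hana leaves the rate is 1/7 per day; the remaining 19/77 takes 19/11 days.
Total = 4 + 19/11 = 63/11 days.

63/11 days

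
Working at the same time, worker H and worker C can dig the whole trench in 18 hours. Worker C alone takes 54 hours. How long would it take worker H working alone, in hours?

Combined rate is 1/18 per hour.
Known contribution: 1/54 per hour.
So worker H's rate is 1/18 − 1/54 = 1/27, meaning 27 hours alone.

27 hours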